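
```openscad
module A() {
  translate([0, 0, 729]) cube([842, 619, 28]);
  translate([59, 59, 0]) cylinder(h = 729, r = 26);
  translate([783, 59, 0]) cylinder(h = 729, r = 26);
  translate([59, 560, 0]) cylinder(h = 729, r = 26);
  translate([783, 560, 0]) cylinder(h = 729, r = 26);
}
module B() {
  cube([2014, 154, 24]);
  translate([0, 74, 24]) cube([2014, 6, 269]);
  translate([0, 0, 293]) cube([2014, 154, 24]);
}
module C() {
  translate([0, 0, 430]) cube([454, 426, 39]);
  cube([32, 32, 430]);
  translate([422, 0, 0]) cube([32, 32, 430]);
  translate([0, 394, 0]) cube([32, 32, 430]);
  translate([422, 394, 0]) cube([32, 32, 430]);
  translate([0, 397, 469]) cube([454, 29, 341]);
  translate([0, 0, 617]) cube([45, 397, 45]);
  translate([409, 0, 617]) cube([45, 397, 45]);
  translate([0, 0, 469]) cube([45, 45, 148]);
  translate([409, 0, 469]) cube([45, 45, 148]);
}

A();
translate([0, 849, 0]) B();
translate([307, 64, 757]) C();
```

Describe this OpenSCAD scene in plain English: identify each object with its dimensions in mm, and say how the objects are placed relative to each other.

A is a table: top 842 mm (x) × 619 mm (y), 28 mm thick, upper face at z = 757 mm, on four round legs of 52 mm diameter, each leg's bounding box inset 33 mm from the nearest pair of top edges, running from z = 0 to the bottom of the top.

B is an I-beam lying along x, 2014 mm long. Overall section height 317 mm. Two flanges 154 mm wide (y) and 24 mm thick, one on the floor and one at the top; a web 6 mm thick runs between them, centred on the flange width.

C is a chair. The seat is a 454×426×39 mm slab with its top at z = 469 mm, on four 32×32 mm corner legs (flush with the seat edges, standing on z = 0). A flat backrest 29 mm thick, 341 mm tall, spans the full seat width and rises from the seat top along its +y edge, rear face flush with the rear of the seat. Two armrests of 45×45 mm section run along each side from the seat's front edge to the front of the backrest, top faces 193 mm above the seat top and outer faces flush with the seat's x-edges; a 45×45 mm post under the front of each armrest stands on the seat at the front corner.

The I-beam is on the floor beside the table on its +y side. The chair is on top of the table.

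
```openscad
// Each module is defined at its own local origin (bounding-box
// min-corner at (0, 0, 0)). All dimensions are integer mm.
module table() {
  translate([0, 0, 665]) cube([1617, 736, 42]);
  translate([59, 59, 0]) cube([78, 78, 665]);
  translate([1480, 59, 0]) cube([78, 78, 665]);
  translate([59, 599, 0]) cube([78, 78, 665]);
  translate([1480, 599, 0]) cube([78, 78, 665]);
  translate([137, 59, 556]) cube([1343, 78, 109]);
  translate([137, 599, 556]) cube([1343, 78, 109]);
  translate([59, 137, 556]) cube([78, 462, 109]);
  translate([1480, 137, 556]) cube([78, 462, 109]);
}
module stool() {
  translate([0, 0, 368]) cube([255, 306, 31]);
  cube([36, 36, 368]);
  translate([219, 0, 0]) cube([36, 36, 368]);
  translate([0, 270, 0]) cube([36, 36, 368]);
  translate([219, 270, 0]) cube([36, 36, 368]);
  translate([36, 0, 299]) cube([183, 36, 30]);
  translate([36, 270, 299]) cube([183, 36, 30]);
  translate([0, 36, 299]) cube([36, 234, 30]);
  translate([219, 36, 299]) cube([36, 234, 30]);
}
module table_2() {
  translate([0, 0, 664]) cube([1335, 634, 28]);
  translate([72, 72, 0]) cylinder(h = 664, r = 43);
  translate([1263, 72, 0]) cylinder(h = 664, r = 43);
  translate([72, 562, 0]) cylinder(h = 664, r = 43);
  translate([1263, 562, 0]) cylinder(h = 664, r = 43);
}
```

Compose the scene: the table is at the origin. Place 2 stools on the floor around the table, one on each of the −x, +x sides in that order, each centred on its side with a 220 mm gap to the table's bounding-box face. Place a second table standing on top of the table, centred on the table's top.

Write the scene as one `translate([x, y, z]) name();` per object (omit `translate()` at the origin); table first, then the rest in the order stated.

table();
translate([-475, 215, 0]) stool();
translate([1837, 215, 0]) stool();
translate([141, 51, 707]) table_2();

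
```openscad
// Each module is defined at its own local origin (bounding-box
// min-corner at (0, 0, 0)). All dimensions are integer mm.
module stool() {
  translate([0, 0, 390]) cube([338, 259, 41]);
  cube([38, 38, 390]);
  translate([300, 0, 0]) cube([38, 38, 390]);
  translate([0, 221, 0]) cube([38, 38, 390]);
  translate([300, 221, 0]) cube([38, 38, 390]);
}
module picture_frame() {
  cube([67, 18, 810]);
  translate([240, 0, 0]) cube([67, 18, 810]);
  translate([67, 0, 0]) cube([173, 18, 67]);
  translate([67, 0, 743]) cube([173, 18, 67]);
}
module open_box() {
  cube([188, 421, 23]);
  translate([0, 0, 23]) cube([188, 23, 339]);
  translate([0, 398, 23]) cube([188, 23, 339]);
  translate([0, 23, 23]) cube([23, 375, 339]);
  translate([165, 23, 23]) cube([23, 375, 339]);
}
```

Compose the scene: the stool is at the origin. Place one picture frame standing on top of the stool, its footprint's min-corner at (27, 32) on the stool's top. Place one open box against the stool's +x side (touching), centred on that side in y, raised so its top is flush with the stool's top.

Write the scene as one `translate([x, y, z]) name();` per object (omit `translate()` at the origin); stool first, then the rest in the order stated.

stool();
translate([27, 32, 431]) picture_frame();
translate([338, -81, 69]) open_box();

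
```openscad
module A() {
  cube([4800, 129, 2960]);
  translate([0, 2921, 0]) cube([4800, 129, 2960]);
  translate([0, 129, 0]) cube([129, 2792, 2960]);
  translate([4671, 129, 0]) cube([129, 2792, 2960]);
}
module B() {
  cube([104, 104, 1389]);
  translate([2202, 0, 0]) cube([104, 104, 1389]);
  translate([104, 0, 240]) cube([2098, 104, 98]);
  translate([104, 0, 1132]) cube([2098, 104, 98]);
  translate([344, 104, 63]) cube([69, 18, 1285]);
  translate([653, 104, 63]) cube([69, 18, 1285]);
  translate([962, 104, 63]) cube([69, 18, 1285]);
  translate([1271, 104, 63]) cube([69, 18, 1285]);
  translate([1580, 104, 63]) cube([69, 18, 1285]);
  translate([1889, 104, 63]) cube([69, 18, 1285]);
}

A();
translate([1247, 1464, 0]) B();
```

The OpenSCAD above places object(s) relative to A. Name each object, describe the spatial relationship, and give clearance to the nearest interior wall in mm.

A is a house frame. B is a fence section. The fence section sits inside the house frame, centred. The clearance to the nearest interior wall is 1118 mm.

Clearances: x = 1118, y = 1335; minimum 1118 mm.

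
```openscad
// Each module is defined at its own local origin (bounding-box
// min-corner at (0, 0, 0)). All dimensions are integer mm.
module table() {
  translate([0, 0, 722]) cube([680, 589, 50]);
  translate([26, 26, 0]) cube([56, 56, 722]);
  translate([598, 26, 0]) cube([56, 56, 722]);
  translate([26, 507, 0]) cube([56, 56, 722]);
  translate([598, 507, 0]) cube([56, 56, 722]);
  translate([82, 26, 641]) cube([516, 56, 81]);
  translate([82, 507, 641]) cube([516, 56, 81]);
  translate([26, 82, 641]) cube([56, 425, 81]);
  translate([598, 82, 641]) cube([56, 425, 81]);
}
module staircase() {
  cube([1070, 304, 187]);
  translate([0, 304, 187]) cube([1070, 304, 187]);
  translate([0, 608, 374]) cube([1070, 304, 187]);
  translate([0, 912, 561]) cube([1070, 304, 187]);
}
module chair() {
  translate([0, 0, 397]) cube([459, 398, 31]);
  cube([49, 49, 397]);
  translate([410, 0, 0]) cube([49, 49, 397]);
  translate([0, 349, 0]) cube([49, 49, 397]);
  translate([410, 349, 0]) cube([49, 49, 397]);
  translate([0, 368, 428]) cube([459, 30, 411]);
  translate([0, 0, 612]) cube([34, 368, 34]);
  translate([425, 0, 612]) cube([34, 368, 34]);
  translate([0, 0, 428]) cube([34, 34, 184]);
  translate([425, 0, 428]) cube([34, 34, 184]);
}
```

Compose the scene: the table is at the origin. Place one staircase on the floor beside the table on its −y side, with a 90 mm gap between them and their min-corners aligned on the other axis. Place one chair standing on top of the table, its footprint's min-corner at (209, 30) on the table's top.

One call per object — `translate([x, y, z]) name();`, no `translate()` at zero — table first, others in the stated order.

table();
translate([0, -1306, 0]) staircase();
translate([209, 30, 772]) chair();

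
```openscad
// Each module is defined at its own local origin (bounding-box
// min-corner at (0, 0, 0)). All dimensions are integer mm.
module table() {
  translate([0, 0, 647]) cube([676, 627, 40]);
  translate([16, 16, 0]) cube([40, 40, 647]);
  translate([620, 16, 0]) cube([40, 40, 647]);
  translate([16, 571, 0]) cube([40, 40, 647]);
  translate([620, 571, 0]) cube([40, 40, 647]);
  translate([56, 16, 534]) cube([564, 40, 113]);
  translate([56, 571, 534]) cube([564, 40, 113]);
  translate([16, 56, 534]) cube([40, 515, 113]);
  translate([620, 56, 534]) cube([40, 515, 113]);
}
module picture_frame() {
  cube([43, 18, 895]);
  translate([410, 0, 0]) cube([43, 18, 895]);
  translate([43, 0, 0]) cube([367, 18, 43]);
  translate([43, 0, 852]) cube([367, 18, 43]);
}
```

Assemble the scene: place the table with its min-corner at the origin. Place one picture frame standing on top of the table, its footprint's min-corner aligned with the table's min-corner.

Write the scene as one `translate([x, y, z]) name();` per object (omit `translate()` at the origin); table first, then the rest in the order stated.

table();
translate([0, 0, 687]) picture_frame();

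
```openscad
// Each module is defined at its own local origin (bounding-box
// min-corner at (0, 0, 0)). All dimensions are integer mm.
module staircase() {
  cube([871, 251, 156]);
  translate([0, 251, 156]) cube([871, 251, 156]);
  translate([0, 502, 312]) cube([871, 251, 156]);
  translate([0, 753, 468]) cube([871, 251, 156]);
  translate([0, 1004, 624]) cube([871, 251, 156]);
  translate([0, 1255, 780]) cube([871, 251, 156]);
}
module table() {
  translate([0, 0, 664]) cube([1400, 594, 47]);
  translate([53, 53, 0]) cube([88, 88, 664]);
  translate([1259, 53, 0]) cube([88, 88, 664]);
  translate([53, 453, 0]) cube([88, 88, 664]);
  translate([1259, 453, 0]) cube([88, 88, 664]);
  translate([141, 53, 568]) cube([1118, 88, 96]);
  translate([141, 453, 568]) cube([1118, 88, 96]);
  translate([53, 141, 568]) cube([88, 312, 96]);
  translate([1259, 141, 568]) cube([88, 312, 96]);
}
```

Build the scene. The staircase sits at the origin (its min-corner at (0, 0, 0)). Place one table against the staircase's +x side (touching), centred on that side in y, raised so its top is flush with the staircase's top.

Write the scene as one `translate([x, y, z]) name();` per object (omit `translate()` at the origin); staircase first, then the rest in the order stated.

staircase();
translate([871, 456, 225]) table();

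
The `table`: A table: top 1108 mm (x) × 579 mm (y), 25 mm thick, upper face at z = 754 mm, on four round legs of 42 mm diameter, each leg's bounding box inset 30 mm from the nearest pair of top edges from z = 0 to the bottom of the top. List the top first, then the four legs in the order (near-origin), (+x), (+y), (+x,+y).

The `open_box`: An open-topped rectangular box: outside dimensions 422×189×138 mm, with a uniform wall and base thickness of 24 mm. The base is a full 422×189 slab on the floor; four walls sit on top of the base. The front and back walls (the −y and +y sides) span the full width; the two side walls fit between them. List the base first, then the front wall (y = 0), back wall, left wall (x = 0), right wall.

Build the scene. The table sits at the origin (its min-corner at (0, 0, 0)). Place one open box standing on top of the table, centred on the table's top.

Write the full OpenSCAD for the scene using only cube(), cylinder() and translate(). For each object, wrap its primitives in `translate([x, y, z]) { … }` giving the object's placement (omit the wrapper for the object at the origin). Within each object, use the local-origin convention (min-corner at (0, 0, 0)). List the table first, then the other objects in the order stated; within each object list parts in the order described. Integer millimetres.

translate([0, 0, 729]) cube([1108, 579, 25]);
translate([51, 51, 0]) cylinder(h = 729, r = 21);
translate([1057, 51, 0]) cylinder(h = 729, r = 21);
translate([51, 528, 0]) cylinder(h = 729, r = 21);
translate([1057, 528, 0]) cylinder(h = 729, r = 21);
translate([343, 195, 754]) {
  cube([422, 189, 24]);
  translate([0, 0, 24]) cube([422, 24, 114]);
  translate([0, 165, 24]) cube([422, 24, 114]);
  translate([0, 24, 24]) cube([24, 141, 114]);
  translate([398, 24, 24]) cube([24, 141, 114]);
}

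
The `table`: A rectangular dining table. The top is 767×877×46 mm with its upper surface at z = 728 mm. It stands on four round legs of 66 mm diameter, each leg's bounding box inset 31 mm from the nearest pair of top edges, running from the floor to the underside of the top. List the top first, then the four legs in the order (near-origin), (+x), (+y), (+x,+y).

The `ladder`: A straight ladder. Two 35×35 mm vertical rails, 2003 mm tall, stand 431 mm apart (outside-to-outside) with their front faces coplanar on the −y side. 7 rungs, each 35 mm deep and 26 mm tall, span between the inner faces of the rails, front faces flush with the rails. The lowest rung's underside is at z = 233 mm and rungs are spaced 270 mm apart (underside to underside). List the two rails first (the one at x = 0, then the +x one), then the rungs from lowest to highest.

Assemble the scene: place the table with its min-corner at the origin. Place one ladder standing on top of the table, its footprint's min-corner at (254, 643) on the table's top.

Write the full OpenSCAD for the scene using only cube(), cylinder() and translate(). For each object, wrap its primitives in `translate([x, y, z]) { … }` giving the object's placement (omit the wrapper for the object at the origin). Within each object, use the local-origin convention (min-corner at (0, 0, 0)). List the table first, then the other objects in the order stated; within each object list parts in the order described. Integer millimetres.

translate([0, 0, 682]) cube([767, 877, 46]);
translate([64, 64, 0]) cylinder(h = 682, r = 33);
translate([703, 64, 0]) cylinder(h = 682, r = 33);
translate([64, 813, 0]) cylinder(h = 682, r = 33);
translate([703, 813, 0]) cylinder(h = 682, r = 33);
translate([254, 643, 728]) {
  cube([35, 35, 2003]);
  translate([396, 0, 0]) cube([35, 35, 2003]);
  translate([35, 0, 233]) cube([361, 35, 26]);
  translate([35, 0, 503]) cube([361, 35, 26]);
  translate([35, 0, 773]) cube([361, 35, 26]);
  translate([35, 0, 1043]) cube([361, 35, 26]);
  translate([35, 0, 1313]) cube([361, 35, 26]);
  translate([35, 0, 1583]) cube([361, 35, 26]);
  translate([35, 0, 1853]) cube([361, 35, 26]);
}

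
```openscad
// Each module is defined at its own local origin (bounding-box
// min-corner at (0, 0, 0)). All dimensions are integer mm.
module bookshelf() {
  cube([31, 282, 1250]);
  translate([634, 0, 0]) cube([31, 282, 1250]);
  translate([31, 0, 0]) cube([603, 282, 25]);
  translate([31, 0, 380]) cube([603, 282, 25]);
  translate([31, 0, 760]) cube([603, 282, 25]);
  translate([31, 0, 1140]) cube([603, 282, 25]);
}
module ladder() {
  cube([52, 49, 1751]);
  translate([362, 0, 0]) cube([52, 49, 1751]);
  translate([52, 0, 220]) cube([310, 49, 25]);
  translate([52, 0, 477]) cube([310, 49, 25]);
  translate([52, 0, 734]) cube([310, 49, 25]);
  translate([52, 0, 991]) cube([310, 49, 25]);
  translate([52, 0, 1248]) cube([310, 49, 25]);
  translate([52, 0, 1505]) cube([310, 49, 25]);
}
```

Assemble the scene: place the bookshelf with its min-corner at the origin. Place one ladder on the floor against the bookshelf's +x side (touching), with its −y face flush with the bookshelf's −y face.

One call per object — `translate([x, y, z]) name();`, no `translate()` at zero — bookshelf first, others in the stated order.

bookshelf();
translate([665, 0, 0]) ladder();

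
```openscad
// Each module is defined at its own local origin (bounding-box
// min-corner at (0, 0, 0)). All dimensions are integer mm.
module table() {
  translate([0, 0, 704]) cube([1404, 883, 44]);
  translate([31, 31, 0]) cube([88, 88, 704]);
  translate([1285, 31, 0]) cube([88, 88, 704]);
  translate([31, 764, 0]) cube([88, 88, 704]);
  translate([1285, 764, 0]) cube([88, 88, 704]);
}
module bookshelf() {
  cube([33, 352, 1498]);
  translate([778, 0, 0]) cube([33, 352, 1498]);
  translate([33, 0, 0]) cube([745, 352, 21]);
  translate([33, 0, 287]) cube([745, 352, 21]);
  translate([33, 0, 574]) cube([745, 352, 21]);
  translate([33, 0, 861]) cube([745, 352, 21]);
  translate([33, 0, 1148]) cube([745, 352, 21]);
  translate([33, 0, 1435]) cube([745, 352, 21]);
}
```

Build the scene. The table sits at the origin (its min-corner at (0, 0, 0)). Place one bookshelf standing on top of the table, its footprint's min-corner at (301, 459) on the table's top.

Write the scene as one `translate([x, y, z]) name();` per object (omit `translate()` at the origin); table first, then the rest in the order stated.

table();
translate([301, 459, 748]) bookshelf();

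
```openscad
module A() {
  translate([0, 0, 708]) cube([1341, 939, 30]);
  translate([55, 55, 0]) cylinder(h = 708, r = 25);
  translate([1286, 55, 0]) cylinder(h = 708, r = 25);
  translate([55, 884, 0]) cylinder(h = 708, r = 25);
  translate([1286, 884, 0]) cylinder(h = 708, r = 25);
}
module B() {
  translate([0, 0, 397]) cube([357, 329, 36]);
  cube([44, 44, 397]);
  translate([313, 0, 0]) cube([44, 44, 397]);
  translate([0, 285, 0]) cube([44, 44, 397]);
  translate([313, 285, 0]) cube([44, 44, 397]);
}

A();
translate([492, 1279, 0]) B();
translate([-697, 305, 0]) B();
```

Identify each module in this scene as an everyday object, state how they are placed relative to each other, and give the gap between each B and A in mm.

A is a table. B is a stool. Two stools sit around the table at the +y, −x sides. The gap between each stool and the table is 340 mm.

Each stool's nearest face is 340 mm from the table's bounding box.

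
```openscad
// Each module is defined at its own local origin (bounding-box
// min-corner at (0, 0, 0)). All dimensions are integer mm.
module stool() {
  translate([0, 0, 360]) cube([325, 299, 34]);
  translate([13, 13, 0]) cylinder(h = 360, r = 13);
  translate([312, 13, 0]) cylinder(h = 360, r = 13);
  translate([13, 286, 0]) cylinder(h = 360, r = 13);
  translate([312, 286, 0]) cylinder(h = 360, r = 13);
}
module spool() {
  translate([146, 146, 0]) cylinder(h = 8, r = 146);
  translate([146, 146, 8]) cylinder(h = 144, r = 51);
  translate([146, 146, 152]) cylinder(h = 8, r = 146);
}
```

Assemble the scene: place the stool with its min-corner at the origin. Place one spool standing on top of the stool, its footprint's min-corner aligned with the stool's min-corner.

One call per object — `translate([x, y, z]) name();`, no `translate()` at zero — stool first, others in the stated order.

stool();
translate([0, 0, 394]) spool();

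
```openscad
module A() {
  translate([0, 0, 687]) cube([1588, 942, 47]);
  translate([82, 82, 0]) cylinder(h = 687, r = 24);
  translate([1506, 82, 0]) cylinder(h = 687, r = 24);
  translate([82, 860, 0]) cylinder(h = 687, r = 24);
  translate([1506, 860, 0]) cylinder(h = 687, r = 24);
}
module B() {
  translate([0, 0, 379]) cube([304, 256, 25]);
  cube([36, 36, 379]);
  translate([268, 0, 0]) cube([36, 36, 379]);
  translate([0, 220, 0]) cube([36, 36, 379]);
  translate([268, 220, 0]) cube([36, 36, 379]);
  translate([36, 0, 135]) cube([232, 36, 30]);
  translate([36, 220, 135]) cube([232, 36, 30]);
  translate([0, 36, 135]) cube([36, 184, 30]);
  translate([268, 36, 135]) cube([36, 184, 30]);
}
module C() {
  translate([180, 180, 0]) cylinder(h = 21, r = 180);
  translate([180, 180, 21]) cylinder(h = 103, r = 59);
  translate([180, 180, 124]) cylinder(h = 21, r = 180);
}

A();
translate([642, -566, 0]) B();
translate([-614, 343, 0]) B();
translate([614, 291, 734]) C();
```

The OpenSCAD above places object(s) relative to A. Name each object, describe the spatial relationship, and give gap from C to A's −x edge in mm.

A is a table. B is a stool. C is a spool. Two stools sit around the table at the −y, −x sides. The spool is on top of the table, centred. The gap from the spool to the table's −x edge is 614 mm.

The spool's min-x is at 614; the table's min-x is 0; gap = 614 mm.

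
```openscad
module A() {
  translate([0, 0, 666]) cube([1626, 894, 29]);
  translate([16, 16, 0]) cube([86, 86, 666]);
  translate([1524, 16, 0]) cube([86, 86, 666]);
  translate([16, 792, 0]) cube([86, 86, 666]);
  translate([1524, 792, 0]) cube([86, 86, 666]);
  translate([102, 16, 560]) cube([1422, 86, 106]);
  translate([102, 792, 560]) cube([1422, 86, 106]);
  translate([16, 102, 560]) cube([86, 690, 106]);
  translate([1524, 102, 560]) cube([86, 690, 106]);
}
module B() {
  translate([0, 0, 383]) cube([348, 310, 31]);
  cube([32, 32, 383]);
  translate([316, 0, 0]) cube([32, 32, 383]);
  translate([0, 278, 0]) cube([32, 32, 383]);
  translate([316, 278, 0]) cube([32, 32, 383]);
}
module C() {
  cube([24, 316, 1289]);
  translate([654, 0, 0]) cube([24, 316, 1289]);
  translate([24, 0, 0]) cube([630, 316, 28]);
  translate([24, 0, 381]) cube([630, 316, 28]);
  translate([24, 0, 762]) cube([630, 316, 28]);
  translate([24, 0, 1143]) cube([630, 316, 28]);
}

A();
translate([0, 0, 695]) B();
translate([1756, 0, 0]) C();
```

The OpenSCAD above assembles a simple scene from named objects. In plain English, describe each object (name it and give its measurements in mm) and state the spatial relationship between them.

A is a table: top 1626 mm (x) × 894 mm (y), 29 mm thick, upper face at z = 695 mm, on four 86×86 mm square legs, each inset 16 mm from the nearest pair of top edges, running from z = 0 to the bottom of the top. Four apron rails, 86 mm thick and 106 mm tall, run between adjacent legs with their top edges flush with the underside of the top and their outer faces flush with the legs' outer faces.

B is a simple wooden stool: a rectangular seat 348 mm (x) by 310 mm (y), 31 mm thick, top face at z = 414 mm, on four square legs, each 32×32 mm in cross-section. The legs rest on z = 0, each flush with a corner of the seat.

C is an open bookshelf. Two side panels, each 24 mm thick, 316 mm deep and 1289 mm tall, stand 678 mm apart (outside-to-outside). Between them sit 4 shelves, each 28 mm thick and 316 mm deep, spanning the full gap between the sides. The bottom shelf rests on the floor (its underside at z = 0) and the clear gap between one shelf's top and the next shelf's underside is 353 mm.

The stool is on top of the table. The bookshelf is on the floor beside the table on its +x side.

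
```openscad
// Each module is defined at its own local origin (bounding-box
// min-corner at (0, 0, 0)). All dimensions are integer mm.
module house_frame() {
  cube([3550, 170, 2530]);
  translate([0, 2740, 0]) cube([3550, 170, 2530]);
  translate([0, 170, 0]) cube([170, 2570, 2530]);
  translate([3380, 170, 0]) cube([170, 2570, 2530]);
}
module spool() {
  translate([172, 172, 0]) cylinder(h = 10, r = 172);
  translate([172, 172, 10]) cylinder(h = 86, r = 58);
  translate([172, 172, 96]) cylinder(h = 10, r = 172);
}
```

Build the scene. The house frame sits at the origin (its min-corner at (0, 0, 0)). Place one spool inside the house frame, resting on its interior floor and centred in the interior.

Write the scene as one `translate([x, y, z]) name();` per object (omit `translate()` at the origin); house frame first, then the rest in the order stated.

house_frame();
translate([1603, 1283, 0]) spool();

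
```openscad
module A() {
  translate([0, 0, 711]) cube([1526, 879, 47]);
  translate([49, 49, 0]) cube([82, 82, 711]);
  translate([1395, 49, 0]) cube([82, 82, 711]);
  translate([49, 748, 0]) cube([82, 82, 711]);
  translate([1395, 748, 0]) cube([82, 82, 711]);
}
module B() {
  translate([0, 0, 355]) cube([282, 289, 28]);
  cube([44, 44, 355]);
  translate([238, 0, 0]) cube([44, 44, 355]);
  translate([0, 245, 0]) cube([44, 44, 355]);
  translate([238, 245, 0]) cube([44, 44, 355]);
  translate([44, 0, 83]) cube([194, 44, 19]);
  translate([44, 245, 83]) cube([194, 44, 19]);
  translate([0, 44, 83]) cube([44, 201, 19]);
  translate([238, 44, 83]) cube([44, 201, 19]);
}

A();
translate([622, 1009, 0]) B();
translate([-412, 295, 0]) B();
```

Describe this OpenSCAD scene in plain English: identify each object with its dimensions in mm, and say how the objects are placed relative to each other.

A is a table: top 1526 mm (x) × 879 mm (y), 47 mm thick, upper face at z = 758 mm, on four 82×82 mm square legs, each inset 49 mm from the nearest pair of top edges, running from z = 0 to the bottom of the top.

B is a simple wooden stool: a rectangular seat 282 mm (x) by 289 mm (y), 28 mm thick, top face at z = 383 mm, on four square legs, each 44×44 mm in cross-section. The legs rest on z = 0, each flush with a corner of the seat. Four stretchers, 44 mm wide and 19 mm tall, connect adjacent legs with their undersides at z = 83 mm, each running between the inner faces of the legs it joins and aligned with the legs' outer faces on the other axis.

Two stools sit around the table at the +y, −x sides.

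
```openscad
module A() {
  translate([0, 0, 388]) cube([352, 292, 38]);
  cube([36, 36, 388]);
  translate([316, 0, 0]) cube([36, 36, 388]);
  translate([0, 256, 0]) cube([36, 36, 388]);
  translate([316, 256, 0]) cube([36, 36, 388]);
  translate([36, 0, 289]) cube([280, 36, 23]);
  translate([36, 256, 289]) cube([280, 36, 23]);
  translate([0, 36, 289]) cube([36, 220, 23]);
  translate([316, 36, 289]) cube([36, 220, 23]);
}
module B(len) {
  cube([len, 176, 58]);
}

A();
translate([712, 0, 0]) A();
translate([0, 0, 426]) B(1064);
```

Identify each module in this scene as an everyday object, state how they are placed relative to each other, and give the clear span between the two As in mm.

A is a stool. B is a beam. A beam spans the tops of two stools. The clear span between the two stools is 360 mm.

Second stool starts at x = 712; first ends at x = 352; clear span = 712 − 352 = 360 mm.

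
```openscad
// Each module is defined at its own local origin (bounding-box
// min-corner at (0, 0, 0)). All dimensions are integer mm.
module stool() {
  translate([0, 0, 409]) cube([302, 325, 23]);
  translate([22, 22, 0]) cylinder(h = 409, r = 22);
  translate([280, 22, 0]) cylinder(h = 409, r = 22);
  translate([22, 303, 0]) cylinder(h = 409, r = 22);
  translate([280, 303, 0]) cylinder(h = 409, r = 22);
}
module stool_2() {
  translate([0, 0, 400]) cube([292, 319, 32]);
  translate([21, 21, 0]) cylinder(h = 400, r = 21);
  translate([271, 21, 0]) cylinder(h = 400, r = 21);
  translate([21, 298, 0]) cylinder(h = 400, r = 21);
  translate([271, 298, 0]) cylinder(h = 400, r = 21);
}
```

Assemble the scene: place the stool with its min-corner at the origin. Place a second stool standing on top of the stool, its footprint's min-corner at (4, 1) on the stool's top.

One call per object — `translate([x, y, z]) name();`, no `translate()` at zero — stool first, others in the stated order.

stool();
translate([4, 1, 432]) stool_2();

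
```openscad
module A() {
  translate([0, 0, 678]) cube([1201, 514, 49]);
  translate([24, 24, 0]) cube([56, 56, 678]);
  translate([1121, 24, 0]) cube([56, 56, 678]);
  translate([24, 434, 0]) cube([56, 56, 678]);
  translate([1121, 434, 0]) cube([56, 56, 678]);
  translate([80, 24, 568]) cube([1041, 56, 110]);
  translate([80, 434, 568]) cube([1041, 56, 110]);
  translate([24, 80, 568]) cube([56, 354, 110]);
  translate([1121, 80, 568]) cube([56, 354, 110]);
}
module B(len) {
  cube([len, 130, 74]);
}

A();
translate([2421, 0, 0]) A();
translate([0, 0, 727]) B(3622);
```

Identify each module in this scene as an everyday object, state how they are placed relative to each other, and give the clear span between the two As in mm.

Second table starts at x = 2421; first ends at x = 1201; clear span = 2421 − 1201 = 1220 mm.

A is a table. B is a beam. A beam spans the tops of two tables. The clear span between the two tables is 1220 mm.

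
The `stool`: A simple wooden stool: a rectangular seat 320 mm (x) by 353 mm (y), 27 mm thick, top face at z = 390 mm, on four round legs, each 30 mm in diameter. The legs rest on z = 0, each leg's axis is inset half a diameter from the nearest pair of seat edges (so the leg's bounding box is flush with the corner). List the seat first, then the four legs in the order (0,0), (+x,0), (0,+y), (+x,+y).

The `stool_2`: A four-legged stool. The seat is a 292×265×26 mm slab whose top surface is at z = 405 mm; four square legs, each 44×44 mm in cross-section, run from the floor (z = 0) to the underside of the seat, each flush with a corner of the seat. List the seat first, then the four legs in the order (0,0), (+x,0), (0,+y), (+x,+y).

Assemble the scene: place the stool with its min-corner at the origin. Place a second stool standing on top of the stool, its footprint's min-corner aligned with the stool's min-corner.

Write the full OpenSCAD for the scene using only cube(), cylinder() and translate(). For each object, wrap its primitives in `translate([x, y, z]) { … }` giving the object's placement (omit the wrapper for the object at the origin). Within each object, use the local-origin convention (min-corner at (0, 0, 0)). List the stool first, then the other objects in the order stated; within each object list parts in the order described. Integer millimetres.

translate([0, 0, 363]) cube([320, 353, 27]);
translate([15, 15, 0]) cylinder(h = 363, r = 15);
translate([305, 15, 0]) cylinder(h = 363, r = 15);
translate([15, 338, 0]) cylinder(h = 363, r = 15);
translate([305, 338, 0]) cylinder(h = 363, r = 15);
translate([0, 0, 390]) {
  translate([0, 0, 379]) cube([292, 265, 26]);
  cube([44, 44, 379]);
  translate([248, 0, 0]) cube([44, 44, 379]);
  translate([0, 221, 0]) cube([44, 44, 379]);
  translate([248, 221, 0]) cube([44, 44, 379]);
}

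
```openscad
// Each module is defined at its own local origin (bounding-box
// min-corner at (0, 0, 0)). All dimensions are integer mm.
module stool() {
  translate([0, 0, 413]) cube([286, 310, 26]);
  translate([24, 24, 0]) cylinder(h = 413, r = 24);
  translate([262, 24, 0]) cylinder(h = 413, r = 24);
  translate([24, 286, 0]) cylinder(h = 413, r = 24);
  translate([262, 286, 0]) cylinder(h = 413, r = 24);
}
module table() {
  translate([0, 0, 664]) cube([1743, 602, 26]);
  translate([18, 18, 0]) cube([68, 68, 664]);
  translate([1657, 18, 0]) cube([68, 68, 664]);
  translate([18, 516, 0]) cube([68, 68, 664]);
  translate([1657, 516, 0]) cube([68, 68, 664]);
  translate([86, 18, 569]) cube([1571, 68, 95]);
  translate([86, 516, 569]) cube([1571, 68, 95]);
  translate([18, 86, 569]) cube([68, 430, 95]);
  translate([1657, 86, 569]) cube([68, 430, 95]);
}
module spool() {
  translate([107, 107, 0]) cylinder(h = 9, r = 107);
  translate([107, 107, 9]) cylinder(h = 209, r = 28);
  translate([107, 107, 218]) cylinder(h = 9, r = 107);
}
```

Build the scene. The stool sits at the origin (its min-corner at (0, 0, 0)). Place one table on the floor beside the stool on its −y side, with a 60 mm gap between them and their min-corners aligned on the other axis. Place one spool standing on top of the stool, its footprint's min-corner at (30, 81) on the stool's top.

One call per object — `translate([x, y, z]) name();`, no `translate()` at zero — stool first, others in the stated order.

stool();
translate([0, -662, 0]) table();
translate([30, 81, 439]) spool();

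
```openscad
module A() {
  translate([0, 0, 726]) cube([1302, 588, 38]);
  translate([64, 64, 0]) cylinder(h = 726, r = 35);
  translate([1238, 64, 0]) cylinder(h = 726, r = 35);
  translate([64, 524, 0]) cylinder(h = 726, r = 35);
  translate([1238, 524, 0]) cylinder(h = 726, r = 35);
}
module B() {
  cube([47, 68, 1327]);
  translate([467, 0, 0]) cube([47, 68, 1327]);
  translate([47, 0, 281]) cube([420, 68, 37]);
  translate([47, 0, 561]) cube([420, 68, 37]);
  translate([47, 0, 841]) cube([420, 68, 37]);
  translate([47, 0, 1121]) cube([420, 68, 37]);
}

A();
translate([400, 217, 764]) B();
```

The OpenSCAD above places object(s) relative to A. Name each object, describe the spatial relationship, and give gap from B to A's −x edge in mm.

A is a table. B is a ladder. The ladder is on top of the table. The gap from the ladder to the table's −x edge is 400 mm.

The ladder's min-x is at 400; the table's min-x is 0; gap = 400 mm.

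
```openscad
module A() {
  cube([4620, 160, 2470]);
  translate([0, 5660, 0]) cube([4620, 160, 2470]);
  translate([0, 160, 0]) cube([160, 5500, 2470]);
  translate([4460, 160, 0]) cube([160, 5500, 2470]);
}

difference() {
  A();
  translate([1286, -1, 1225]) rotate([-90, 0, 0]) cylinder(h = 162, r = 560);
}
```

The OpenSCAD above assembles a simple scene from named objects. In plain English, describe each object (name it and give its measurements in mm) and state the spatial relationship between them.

A is a box-shaped house frame (walls only): outside footprint 4620×5820 mm, wall height 2470 mm, wall thickness 160 mm. The two y-facing walls run the full x-width; the two x-facing walls fit between the inner faces of the y-facing walls.

The house frame has a circular hole of radius 560 mm through its front wall, centred at (x = 1286, z = 1225).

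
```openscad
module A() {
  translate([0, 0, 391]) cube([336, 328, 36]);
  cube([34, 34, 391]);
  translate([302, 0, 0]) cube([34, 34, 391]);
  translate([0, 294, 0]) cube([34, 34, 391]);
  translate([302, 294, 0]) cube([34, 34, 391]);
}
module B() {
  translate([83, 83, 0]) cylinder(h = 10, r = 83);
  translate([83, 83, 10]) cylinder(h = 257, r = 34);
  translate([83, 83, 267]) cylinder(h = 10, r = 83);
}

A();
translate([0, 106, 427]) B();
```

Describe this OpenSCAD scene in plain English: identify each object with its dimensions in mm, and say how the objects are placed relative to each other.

A is a four-legged stool. The seat is 336×328 mm, 36 mm thick, top at z = 427 mm. It stands on four square legs, each 34×34 mm in cross-section, from z = 0 to the seat underside, each flush with a corner of the seat.

B is a spool: two coaxial disc flanges of radius 83 mm and thickness 10 mm, joined by a core cylinder of radius 34 mm and height 257 mm. The lower flange rests on z = 0 and the three cylinders share a vertical axis.

The spool is on top of the stool.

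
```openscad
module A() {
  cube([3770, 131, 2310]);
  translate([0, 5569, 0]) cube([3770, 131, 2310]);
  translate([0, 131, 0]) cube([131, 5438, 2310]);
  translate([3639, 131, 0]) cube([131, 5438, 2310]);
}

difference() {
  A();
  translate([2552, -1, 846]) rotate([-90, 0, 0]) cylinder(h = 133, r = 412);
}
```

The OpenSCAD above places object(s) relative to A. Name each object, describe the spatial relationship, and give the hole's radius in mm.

A is a house frame. The house frame has a circular hole through its front wall. The hole's radius is 412 mm.

The subtracted cylinder has r = 412 mm.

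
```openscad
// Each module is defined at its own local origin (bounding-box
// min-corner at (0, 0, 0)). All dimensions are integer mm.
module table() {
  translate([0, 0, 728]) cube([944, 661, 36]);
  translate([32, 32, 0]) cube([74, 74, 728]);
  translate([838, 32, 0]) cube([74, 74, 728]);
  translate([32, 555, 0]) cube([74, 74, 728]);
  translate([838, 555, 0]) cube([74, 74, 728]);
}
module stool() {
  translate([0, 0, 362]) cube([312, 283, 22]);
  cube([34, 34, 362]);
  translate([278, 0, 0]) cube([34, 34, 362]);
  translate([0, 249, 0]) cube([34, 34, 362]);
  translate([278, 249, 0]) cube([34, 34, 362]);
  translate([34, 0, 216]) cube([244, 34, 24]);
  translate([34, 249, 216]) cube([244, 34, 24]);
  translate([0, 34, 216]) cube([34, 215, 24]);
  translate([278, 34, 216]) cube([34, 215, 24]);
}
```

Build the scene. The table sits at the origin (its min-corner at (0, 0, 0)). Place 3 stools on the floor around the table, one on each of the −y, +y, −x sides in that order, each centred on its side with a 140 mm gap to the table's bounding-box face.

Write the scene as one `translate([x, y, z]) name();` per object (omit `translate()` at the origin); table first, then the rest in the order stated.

table();
translate([316, -423, 0]) stool();
translate([316, 801, 0]) stool();
translate([-452, 189, 0]) stool();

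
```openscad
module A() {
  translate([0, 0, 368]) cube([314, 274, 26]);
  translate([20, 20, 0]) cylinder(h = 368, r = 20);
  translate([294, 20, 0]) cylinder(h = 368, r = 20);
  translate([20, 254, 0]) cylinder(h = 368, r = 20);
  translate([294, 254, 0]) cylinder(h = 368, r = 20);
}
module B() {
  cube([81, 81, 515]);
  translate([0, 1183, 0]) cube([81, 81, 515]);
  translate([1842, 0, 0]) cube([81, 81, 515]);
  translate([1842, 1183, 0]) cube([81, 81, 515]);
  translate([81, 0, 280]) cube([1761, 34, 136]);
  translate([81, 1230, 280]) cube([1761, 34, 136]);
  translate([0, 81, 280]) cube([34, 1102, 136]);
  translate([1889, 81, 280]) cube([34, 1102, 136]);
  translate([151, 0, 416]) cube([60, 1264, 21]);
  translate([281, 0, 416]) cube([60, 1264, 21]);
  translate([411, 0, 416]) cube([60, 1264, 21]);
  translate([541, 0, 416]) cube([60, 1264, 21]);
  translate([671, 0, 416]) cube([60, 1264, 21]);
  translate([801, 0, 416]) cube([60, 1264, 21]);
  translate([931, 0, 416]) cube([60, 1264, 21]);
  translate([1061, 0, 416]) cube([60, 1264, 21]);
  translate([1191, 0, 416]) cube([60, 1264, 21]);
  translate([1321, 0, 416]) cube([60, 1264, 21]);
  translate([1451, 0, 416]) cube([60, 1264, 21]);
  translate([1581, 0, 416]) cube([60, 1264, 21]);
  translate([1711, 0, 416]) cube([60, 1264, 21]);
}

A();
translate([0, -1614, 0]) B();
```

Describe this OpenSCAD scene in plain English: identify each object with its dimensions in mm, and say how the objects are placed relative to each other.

A is a four-legged stool. The seat is a 314×274×26 mm slab whose top surface is at z = 394 mm; four round legs, each 40 mm in diameter, run from the floor (z = 0) to the underside of the seat, each leg's axis is inset half a diameter from the nearest pair of seat edges (so the leg's bounding box is flush with the corner).

B is a bed frame 1923 mm long (x) by 1264 mm wide (y). Four 81×81 mm corner posts, 515 mm tall, at the corners of the footprint. Four rails of 34 mm thickness and 136 mm height run between adjacent posts with their undersides at z = 280 mm, their outer faces flush with the outside of the frame (the two x-running rails run between the posts' inner faces; the two y-running rails run between the posts' inner faces). 13 slats, each 60 mm wide (x) and 21 mm thick, lie across the top of the two x-running rails, running the full 1264 mm width of the frame in y; the slats are evenly spaced along x between the inner faces of the end posts with equal gaps (rounded down to the nearest mm) at the −x end and between each pair — any rounding remainder accumulates at the +x end.

The bed frame is on the floor beside the stool on its −y side.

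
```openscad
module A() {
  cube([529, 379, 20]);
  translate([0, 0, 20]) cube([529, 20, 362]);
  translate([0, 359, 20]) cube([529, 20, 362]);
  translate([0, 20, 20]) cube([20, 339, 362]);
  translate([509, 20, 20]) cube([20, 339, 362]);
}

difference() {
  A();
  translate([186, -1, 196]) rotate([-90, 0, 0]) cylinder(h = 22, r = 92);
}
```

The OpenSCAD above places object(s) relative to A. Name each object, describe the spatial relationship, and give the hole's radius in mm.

A is an open box. The open box has a circular hole through its front wall. The hole's radius is 92 mm.

The subtracted cylinder has r = 92 mm.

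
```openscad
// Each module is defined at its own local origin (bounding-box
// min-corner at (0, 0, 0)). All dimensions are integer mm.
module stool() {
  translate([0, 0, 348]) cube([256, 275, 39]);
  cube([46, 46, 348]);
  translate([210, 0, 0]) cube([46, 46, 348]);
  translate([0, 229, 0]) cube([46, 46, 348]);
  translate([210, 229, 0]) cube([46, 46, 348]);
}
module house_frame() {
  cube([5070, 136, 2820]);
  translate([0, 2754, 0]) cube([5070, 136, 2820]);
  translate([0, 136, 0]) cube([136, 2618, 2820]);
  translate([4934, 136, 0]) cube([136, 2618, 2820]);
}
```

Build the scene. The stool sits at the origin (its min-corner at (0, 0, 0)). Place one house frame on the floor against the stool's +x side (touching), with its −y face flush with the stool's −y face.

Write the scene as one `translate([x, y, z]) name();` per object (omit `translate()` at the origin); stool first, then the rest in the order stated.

stool();
translate([256, 0, 0]) house_frame();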